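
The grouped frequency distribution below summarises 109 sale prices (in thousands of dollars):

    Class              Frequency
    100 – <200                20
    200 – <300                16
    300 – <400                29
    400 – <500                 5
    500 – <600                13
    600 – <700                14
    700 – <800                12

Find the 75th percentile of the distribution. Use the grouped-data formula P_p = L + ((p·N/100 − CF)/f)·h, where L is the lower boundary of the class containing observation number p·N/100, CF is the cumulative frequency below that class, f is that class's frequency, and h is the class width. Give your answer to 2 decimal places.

590.38

N = 109; target position k = 75/100 · 109 = 81.75.
Cumulative frequencies: 20, 36, 65, 70, 83, 97, 109.
Observation 81.75 falls in the class 500 – <600.
L = 500, CF = 70, f = 13, h = 100.
P75 = 500 + ((81.75 − 70)/13)·100 = 500 + 90.3846 = 590.385.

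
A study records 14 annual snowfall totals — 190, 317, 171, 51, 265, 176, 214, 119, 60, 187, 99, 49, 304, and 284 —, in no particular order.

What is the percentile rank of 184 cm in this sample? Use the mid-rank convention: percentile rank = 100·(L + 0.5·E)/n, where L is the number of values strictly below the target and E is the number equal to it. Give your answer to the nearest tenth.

Sorted: 49, 51, 60, 99, 119, 171, 176, 187, 190, 214, 265, 284, 304, 317.
Count below 184: L = 7; count equal: E = 0; n = 14.
Percentile rank = 100·(7 + 0.5·0)/14 = 100·7/14 = 50.

50.0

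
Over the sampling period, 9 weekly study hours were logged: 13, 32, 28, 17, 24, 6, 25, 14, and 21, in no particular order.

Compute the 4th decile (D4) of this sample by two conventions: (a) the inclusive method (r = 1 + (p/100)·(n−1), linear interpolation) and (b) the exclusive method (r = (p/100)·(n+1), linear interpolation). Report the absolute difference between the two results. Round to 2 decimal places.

Sorted: 6, 13, 14, 17, 21, 24, 25, 28, 32.
n = 9.
(a) r = 4.2; between ranks 4 (17) and 5 (21): 17.8.
(b) r = 4 → value at rank 4 = 17.
|17.8 − 17| = 0.8.

0.80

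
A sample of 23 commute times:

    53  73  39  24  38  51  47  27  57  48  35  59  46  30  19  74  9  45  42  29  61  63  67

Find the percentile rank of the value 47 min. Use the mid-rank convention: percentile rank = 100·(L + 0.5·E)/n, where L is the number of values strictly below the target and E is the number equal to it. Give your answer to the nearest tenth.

Sorted: 9, 19, 24, 27, 29, 30, 35, 38, 39, 42, 45, 46, 47, 48, 51, 53, 57, 59, 61, 63, 67, 73, 74.
Count below 47: L = 12; count equal: E = 1; n = 23.
Percentile rank = 100·(12 + 0.5·1)/23 = 100·12.5/23 = 54.35.

54.3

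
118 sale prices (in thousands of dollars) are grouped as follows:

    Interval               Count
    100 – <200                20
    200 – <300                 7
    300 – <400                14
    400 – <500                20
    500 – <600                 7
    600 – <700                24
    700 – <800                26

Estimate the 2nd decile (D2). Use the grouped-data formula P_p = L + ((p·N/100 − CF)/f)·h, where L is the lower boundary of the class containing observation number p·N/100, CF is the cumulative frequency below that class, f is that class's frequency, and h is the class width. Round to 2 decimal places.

N = 118; target position k = 20/100 · 118 = 23.6.
Cumulative frequencies: 20, 27, 41, 61, 68, 92, 118.
Observation 23.6 falls in the class 200 – <300.
L = 200, CF = 20, f = 7, h = 100.
P20 = 200 + ((23.6 − 20)/7)·100 = 200 + 51.4286 = 251.429.

251.43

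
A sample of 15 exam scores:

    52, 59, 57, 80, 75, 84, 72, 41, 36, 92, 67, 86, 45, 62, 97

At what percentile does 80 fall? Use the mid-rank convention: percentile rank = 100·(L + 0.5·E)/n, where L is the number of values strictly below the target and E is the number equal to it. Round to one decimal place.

Sorted: 36, 41, 45, 52, 57, 59, 62, 67, 72, 75, 80, 84, 86, 92, 97.
Count below 80: L = 10; count equal: E = 1; n = 15.
Percentile rank = 100·(10 + 0.5·1)/15 = 100·10.5/15 = 70.

70.0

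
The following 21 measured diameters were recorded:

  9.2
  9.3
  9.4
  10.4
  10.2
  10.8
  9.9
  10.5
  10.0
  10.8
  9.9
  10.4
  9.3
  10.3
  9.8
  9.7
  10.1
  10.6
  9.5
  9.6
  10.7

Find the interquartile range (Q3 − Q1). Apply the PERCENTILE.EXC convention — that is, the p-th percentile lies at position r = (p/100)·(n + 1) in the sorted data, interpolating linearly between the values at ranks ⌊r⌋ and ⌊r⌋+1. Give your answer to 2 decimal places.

Sorted: 9.2, 9.3, 9.3, 9.4, 9.5, 9.6, 9.7, 9.8, 9.9, 9.9, 10.0, 10.1, 10.2, 10.3, 10.4, 10.4, 10.5, 10.6, 10.7, 10.8, 10.8.
n = 21.
P25: r = 5.5; ranks 5–6 are 9.5, 9.6; interpolating gives 9.55.
P75: r = 16.5; ranks 16–17 are 10.4, 10.5; interpolating gives 10.45.
Difference: 10.45 − 9.55 = 0.9.

0.90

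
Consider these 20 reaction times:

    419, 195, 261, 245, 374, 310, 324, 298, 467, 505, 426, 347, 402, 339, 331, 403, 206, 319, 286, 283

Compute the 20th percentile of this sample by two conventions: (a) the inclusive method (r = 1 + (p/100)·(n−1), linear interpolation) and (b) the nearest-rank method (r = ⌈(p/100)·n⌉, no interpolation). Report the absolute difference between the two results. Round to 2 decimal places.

Sorted: 195, 206, 245, 261, 283, 286, 298, 310, 319, 324, 331, 339, 347, 374, 402, 403, 419, 426, 467, 505.
n = 20.
(a) r = 4.8; between ranks 4 (261) and 5 (283): 278.6.
(b) the nearest-rank method: rank 4 → 261.
|278.6 − 261| = 17.6.

17.60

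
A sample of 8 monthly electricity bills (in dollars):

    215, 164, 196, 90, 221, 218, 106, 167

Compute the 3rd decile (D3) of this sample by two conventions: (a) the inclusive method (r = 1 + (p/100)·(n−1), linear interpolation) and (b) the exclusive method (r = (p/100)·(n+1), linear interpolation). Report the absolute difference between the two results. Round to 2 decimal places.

17.70

Sorted: 90, 106, 164, 167, 196, 215, 218, 221.
n = 8.
(a) r = 3.1; between ranks 3 (164) and 4 (167): 164.3.
(b) r = 2.7; between ranks 2 (106) and 3 (164): 146.6.
|164.3 − 146.6| = 17.7.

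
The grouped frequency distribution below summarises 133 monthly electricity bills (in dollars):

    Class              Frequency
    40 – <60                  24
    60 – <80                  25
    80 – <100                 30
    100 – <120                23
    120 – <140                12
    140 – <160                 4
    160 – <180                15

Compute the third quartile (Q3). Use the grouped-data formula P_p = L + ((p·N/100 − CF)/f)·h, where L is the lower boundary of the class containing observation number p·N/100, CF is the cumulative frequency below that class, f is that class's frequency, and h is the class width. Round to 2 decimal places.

118.04

N = 133; target position k = 75/100 · 133 = 99.75.
Cumulative frequencies: 24, 49, 79, 102, 114, 118, 133.
Observation 99.75 falls in the class 100 – <120.
L = 100, CF = 79, f = 23, h = 20.
P75 = 100 + ((99.75 − 79)/23)·20 = 100 + 18.0435 = 118.043.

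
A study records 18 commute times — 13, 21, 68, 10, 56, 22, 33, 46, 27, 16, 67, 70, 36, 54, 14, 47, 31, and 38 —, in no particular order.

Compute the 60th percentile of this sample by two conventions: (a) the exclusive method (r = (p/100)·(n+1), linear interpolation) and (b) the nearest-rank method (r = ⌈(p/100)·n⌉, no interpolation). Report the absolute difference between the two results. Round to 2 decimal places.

Sorted: 10, 13, 14, 16, 21, 22, 27, 31, 33, 36, 38, 46, 47, 54, 56, 67, 68, 70.
n = 18.
(a) r = 11.4; between ranks 11 (38) and 12 (46): 41.2.
(b) the nearest-rank method: rank 11 → 38.
|41.2 − 38| = 3.2.

3.20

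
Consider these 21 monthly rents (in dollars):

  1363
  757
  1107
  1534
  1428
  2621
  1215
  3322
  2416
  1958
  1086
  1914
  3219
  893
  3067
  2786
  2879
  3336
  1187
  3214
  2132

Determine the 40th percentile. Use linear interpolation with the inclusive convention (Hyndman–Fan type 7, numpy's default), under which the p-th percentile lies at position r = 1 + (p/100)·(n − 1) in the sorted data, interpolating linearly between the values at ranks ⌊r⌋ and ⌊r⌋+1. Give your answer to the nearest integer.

Sorted: 757, 893, 1086, 1107, 1187, 1215, 1363, 1428, 1534, 1914, 1958, 2132, 2416, 2621, 2786, 2879, 3067, 3214, 3219, 3322, 3336.
n = 21.
r = 1 + (40/100)·(21 − 1) = 1 + 8 = 9.
r is an integer, so P40 is the value at rank 9: 1534.

1534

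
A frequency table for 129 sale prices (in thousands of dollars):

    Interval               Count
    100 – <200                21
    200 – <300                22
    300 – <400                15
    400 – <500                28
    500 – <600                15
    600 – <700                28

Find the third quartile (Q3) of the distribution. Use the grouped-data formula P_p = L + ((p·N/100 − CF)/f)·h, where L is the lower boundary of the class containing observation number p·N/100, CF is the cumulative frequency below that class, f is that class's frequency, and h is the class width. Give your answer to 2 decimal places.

N = 129; target position k = 75/100 · 129 = 96.75.
Cumulative frequencies: 21, 43, 58, 86, 101, 129.
Observation 96.75 falls in the class 500 – <600.
L = 500, CF = 86, f = 15, h = 100.
P75 = 500 + ((96.75 − 86)/15)·100 = 500 + 71.6667 = 571.667.

571.67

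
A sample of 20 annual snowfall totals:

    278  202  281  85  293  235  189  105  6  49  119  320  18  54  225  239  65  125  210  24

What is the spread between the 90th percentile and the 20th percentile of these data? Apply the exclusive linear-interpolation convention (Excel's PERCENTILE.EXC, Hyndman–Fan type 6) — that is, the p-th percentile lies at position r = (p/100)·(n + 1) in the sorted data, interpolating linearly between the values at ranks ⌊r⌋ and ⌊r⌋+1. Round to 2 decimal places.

Sorted: 6, 18, 24, 49, 54, 65, 85, 105, 119, 125, 189, 202, 210, 225, 235, 239, 278, 281, 293, 320.
n = 20.
P20: r = 4.2; ranks 4–5 are 49, 54; interpolating gives 50.
P90: r = 18.9; ranks 18–19 are 281, 293; interpolating gives 291.8.
Difference: 291.8 − 50 = 241.8.

241.80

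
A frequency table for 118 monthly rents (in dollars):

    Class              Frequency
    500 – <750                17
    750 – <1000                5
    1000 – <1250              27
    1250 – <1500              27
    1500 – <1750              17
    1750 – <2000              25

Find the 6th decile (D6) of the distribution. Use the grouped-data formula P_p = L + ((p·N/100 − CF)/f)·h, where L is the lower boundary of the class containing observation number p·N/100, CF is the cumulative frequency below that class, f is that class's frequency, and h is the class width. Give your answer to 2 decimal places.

1451.85

N = 118; target position k = 60/100 · 118 = 70.8.
Cumulative frequencies: 17, 22, 49, 76, 93, 118.
Observation 70.8 falls in the class 1250 – <1500.
L = 1250, CF = 49, f = 27, h = 250.
P60 = 1250 + ((70.8 − 49)/27)·250 = 1250 + 201.852 = 1451.85.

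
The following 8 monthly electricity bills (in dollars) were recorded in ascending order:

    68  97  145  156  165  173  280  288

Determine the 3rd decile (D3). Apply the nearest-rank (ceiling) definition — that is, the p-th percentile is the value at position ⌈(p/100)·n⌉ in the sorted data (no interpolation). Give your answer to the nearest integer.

n = 8.
Position = ⌈30/100 · 8⌉ = ⌈2.4⌉ = 3.
The value at rank 3 is 145.

145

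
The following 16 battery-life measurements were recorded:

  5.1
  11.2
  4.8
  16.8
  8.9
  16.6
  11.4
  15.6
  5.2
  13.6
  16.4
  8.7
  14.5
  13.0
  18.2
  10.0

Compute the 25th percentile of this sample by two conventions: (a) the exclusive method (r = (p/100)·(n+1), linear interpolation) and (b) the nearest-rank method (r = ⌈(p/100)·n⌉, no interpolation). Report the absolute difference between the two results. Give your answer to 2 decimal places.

0.05

Sorted: 4.8, 5.1, 5.2, 8.7, 8.9, 10.0, 11.2, 11.4, 13.0, 13.6, 14.5, 15.6, 16.4, 16.6, 16.8, 18.2.
n = 16.
(a) r = 4.25; between ranks 4 (8.7) and 5 (8.9): 8.75.
(b) the nearest-rank method: rank 4 → 8.7.
|8.75 − 8.7| = 0.05.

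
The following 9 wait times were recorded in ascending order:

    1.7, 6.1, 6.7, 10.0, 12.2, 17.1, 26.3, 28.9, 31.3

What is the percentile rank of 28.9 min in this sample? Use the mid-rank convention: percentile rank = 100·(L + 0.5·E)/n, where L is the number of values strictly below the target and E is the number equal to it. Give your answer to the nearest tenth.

83.3

Count below 28.9: L = 7; count equal: E = 1; n = 9.
Percentile rank = 100·(7 + 0.5·1)/9 = 100·7.5/9 = 83.33.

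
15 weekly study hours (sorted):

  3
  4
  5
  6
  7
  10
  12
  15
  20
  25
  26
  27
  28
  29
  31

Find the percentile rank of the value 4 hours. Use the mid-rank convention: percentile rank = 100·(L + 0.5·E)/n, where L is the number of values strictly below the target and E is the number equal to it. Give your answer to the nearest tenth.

10.0

Count below 4: L = 1; count equal: E = 1; n = 15.
Percentile rank = 100·(1 + 0.5·1)/15 = 100·1.5/15 = 10.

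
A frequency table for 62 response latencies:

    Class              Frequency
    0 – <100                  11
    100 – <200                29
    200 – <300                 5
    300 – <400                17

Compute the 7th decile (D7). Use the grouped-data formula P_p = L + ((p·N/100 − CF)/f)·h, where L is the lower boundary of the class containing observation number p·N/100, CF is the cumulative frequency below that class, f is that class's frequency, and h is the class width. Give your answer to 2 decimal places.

N = 62; target position k = 70/100 · 62 = 43.4.
Cumulative frequencies: 11, 40, 45, 62.
Observation 43.4 falls in the class 200 – <300.
L = 200, CF = 40, f = 5, h = 100.
P70 = 200 + ((43.4 − 40)/5)·100 = 200 + 68 = 268.

268.00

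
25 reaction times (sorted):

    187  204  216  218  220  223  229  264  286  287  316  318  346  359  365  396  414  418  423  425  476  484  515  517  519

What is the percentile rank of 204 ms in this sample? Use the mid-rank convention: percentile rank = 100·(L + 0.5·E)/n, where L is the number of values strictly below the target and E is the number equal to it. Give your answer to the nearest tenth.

Count below 204: L = 1; count equal: E = 1; n = 25.
Percentile rank = 100·(1 + 0.5·1)/25 = 100·1.5/25 = 6.

6.0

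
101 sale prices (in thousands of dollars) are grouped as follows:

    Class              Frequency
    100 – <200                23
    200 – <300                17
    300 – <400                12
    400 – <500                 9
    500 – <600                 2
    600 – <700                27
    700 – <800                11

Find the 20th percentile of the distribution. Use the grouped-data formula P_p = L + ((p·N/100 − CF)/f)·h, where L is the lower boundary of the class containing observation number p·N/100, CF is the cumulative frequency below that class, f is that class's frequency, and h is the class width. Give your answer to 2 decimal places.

N = 101; target position k = 20/100 · 101 = 20.2.
Cumulative frequencies: 23, 40, 52, 61, 63, 90, 101.
Observation 20.2 falls in the class 100 – <200.
L = 100, CF = 0, f = 23, h = 100.
P20 = 100 + ((20.2 − 0)/23)·100 = 100 + 87.8261 = 187.826.

187.83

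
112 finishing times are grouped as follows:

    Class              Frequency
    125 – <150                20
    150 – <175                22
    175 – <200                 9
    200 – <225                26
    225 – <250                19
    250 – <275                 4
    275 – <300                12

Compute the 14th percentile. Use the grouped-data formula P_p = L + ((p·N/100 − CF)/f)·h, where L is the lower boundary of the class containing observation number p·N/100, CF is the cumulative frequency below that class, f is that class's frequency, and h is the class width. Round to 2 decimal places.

N = 112; target position k = 14/100 · 112 = 15.68.
Cumulative frequencies: 20, 42, 51, 77, 96, 100, 112.
Observation 15.68 falls in the class 125 – <150.
L = 125, CF = 0, f = 20, h = 25.
P14 = 125 + ((15.68 − 0)/20)·25 = 125 + 19.6 = 144.6.

144.60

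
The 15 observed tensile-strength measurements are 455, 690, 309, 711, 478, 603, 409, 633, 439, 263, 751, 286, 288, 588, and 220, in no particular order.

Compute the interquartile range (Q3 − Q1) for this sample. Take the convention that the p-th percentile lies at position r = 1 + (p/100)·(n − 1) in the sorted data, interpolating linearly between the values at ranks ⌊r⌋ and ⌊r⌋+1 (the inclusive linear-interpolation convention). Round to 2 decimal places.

319.50

Sorted: 220, 263, 286, 288, 309, 409, 439, 455, 478, 588, 603, 633, 690, 711, 751.
n = 15.
P25: r = 4.5; ranks 4–5 are 288, 309; interpolating gives 298.5.
P75: r = 11.5; ranks 11–12 are 603, 633; interpolating gives 618.
Difference: 618 − 298.5 = 319.5.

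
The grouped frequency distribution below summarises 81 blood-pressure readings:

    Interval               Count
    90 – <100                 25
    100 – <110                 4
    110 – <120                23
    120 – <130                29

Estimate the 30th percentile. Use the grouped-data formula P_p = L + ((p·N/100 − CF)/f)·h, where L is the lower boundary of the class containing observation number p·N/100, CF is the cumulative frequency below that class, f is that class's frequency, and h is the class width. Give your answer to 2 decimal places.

N = 81; target position k = 30/100 · 81 = 24.3.
Cumulative frequencies: 25, 29, 52, 81.
Observation 24.3 falls in the class 90 – <100.
L = 90, CF = 0, f = 25, h = 10.
P30 = 90 + ((24.3 − 0)/25)·10 = 90 + 9.72 = 99.72.

99.72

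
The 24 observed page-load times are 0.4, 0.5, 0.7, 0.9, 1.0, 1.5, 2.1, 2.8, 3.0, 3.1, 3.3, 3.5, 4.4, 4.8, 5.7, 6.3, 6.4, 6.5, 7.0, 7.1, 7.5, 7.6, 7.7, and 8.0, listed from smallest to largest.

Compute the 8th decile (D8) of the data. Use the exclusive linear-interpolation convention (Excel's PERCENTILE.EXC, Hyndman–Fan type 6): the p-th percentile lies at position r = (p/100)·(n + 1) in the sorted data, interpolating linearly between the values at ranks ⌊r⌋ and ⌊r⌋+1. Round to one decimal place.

7.1

n = 24.
r = (80/100)·(24 + 1) = 20.
r is an integer, so P80 is the value at rank 20: 7.1.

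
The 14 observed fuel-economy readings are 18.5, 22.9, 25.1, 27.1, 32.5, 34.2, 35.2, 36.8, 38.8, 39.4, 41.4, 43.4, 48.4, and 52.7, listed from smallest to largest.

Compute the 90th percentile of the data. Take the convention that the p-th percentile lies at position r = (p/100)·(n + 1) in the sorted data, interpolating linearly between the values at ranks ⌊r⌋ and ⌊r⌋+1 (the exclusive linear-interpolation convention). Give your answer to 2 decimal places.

50.55

n = 14.
r = (90/100)·(14 + 1) = 13.5.
Rank 13 is 48.4 and rank 14 is 52.7.
Interpolate: 48.4 + 0.5·(52.7 − 48.4) = 48.4 + 0.5·4.3 = 50.55.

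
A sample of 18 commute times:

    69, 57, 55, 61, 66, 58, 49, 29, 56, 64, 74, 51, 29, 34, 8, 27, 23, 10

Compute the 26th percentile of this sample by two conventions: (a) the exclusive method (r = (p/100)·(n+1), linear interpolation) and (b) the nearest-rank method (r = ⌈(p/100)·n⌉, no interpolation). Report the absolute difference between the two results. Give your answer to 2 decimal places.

0.12

Sorted: 8, 10, 23, 27, 29, 29, 34, 49, 51, 55, 56, 57, 58, 61, 64, 66, 69, 74.
n = 18.
(a) r = 4.94; between ranks 4 (27) and 5 (29): 28.88.
(b) the nearest-rank method: rank 5 → 29.
|28.88 − 29| = 0.12.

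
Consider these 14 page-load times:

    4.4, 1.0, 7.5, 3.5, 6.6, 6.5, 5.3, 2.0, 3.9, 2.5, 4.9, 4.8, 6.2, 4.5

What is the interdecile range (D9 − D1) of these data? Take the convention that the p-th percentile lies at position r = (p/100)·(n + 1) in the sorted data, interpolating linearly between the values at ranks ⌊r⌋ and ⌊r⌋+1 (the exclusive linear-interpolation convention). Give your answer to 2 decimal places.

5.55

Sorted: 1.0, 2.0, 2.5, 3.5, 3.9, 4.4, 4.5, 4.8, 4.9, 5.3, 6.2, 6.5, 6.6, 7.5.
n = 14.
P10: r = 1.5; ranks 1–2 are 1.0, 2.0; interpolating gives 1.5.
P90: r = 13.5; ranks 13–14 are 6.6, 7.5; interpolating gives 7.05.
Difference: 7.05 − 1.5 = 5.55.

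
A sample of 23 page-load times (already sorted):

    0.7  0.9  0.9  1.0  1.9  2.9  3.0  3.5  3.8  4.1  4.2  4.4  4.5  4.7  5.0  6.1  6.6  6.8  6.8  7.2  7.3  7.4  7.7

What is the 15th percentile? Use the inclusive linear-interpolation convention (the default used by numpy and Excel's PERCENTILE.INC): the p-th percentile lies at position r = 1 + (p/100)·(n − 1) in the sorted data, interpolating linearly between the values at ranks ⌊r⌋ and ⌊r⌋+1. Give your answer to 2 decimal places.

1.27

n = 23.
r = 1 + (15/100)·(23 − 1) = 1 + 3.3 = 4.3.
Rank 4 is 1.0 and rank 5 is 1.9.
Interpolate: 1.0 + 0.3·(1.9 − 1.0) = 1.0 + 0.3·0.9 = 1.27.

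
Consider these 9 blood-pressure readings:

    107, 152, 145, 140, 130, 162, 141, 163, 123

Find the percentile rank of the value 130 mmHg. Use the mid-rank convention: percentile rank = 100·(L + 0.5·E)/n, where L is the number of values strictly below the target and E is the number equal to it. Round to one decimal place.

27.8

Sorted: 107, 123, 130, 140, 141, 145, 152, 162, 163.
Count below 130: L = 2; count equal: E = 1; n = 9.
Percentile rank = 100·(2 + 0.5·1)/9 = 100·2.5/9 = 27.78.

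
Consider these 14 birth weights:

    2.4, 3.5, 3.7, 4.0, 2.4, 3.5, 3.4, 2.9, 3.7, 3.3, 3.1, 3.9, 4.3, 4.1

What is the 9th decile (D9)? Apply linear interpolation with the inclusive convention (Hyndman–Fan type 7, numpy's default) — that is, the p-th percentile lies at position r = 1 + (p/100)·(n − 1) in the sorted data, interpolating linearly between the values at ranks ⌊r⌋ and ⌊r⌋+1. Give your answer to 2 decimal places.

4.07

Sorted: 2.4, 2.4, 2.9, 3.1, 3.3, 3.4, 3.5, 3.5, 3.7, 3.7, 3.9, 4.0, 4.1, 4.3.
n = 14.
r = 1 + (90/100)·(14 − 1) = 1 + 11.7 = 12.7.
Rank 12 is 4.0 and rank 13 is 4.1.
Interpolate: 4.0 + 0.7·(4.1 − 4.0) = 4.0 + 0.7·0.1 = 4.07.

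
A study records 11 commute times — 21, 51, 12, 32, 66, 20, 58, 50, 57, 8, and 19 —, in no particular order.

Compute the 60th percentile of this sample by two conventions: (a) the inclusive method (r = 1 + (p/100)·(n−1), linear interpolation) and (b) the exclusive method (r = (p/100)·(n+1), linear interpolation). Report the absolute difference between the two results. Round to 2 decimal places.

0.20

Sorted: 8, 12, 19, 20, 21, 32, 50, 51, 57, 58, 66.
n = 11.
(a) r = 7 → value at rank 7 = 50.
(b) r = 7.2; between ranks 7 (50) and 8 (51): 50.2.
|50 − 50.2| = 0.2.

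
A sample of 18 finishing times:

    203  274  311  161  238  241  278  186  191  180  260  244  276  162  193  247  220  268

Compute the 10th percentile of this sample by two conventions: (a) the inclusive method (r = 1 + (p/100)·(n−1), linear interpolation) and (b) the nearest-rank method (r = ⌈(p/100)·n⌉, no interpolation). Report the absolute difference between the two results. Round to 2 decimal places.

12.60

Sorted: 161, 162, 180, 186, 191, 193, 203, 220, 238, 241, 244, 247, 260, 268, 274, 276, 278, 311.
n = 18.
(a) r = 2.7; between ranks 2 (162) and 3 (180): 174.6.
(b) the nearest-rank method: rank 2 → 162.
|174.6 − 162| = 12.6.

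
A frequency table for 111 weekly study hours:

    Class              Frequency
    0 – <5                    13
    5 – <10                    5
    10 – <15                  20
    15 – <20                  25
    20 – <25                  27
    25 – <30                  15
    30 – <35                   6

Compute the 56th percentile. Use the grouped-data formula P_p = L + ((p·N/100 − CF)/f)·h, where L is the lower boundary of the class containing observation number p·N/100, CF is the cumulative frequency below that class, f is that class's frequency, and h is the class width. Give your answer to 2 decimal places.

19.83

N = 111; target position k = 56/100 · 111 = 62.16.
Cumulative frequencies: 13, 18, 38, 63, 90, 105, 111.
Observation 62.16 falls in the class 15 – <20.
L = 15, CF = 38, f = 25, h = 5.
P56 = 15 + ((62.16 − 38)/25)·5 = 15 + 4.832 = 19.832.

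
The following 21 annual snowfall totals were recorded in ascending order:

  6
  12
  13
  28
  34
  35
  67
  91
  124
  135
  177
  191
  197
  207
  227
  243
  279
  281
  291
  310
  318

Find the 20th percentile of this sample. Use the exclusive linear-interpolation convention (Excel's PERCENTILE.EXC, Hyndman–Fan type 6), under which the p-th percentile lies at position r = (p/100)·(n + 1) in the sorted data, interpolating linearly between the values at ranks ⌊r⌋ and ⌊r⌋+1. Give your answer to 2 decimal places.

n = 21.
r = (20/100)·(21 + 1) = 4.4.
Rank 4 is 28 and rank 5 is 34.
Interpolate: 28 + 0.4·(34 − 28) = 28 + 0.4·6 = 30.4.

30.40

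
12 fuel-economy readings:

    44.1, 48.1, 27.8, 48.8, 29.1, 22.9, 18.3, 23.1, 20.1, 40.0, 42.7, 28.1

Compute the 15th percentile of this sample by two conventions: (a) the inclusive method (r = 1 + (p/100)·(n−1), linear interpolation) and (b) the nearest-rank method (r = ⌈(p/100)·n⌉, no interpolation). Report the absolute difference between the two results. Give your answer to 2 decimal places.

1.82

Sorted: 18.3, 20.1, 22.9, 23.1, 27.8, 28.1, 29.1, 40.0, 42.7, 44.1, 48.1, 48.8.
n = 12.
(a) r = 2.65; between ranks 2 (20.1) and 3 (22.9): 21.92.
(b) the nearest-rank method: rank 2 → 20.1.
|21.92 − 20.1| = 1.82.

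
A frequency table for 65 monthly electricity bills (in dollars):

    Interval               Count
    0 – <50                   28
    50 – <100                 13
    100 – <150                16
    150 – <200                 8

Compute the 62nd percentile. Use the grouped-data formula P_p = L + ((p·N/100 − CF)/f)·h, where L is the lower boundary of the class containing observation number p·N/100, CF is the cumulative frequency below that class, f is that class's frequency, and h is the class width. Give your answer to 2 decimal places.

97.31

N = 65; target position k = 62/100 · 65 = 40.3.
Cumulative frequencies: 28, 41, 57, 65.
Observation 40.3 falls in the class 50 – <100.
L = 50, CF = 28, f = 13, h = 50.
P62 = 50 + ((40.3 − 28)/13)·50 = 50 + 47.3077 = 97.3077.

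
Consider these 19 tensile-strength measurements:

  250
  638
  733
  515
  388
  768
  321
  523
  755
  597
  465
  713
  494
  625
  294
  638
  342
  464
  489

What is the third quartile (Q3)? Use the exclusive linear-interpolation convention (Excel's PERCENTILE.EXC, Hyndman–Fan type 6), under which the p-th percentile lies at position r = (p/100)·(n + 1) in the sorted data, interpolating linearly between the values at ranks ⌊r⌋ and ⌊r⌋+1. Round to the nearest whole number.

638

Sorted: 250, 294, 321, 342, 388, 464, 465, 489, 494, 515, 523, 597, 625, 638, 638, 713, 733, 755, 768.
n = 19.
r = (75/100)·(19 + 1) = 15.
r is an integer, so P75 is the value at rank 15: 638.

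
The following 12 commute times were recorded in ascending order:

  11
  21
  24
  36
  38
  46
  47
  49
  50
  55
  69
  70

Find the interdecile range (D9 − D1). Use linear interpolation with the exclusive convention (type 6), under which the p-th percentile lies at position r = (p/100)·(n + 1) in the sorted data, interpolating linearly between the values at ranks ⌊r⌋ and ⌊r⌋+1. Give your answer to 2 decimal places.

n = 12.
P10: r = 1.3; ranks 1–2 are 11, 21; interpolating gives 14.
P90: r = 11.7; ranks 11–12 are 69, 70; interpolating gives 69.7.
Difference: 69.7 − 14 = 55.7.

55.70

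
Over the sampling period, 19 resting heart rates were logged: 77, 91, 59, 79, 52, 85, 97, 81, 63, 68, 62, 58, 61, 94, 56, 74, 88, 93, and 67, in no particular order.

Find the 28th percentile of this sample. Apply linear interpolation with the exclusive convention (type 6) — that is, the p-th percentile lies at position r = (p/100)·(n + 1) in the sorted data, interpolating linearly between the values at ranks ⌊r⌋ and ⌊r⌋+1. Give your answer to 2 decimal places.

Sorted: 52, 56, 58, 59, 61, 62, 63, 67, 68, 74, 77, 79, 81, 85, 88, 91, 93, 94, 97.
n = 19.
r = (28/100)·(19 + 1) = 5.6.
Rank 5 is 61 and rank 6 is 62.
Interpolate: 61 + 0.6·(62 − 61) = 61 + 0.6·1 = 61.6.

61.60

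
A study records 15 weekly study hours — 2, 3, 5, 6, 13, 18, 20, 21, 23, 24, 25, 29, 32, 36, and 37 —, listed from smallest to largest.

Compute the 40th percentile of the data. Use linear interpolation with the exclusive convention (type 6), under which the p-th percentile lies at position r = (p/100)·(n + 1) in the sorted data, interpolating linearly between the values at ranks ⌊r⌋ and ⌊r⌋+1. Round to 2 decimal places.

n = 15.
r = (40/100)·(15 + 1) = 6.4.
Rank 6 is 18 and rank 7 is 20.
Interpolate: 18 + 0.4·(20 − 18) = 18 + 0.4·2 = 18.8.

18.80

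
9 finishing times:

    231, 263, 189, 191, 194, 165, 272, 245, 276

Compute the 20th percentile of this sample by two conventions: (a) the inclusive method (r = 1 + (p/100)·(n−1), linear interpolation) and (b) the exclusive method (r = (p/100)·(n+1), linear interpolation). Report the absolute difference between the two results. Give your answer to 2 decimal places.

1.20

Sorted: 165, 189, 191, 194, 231, 245, 263, 272, 276.
n = 9.
(a) r = 2.6; between ranks 2 (189) and 3 (191): 190.2.
(b) r = 2 → value at rank 2 = 189.
|190.2 − 189| = 1.2.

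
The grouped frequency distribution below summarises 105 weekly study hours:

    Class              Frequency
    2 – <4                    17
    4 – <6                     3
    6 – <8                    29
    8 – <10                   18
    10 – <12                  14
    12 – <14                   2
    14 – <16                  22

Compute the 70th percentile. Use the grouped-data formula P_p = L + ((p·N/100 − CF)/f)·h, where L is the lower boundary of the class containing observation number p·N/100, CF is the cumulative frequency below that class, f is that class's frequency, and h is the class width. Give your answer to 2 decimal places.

10.93

N = 105; target position k = 70/100 · 105 = 73.5.
Cumulative frequencies: 17, 20, 49, 67, 81, 83, 105.
Observation 73.5 falls in the class 10 – <12.
L = 10, CF = 67, f = 14, h = 2.
P70 = 10 + ((73.5 − 67)/14)·2 = 10 + 0.928571 = 10.9286.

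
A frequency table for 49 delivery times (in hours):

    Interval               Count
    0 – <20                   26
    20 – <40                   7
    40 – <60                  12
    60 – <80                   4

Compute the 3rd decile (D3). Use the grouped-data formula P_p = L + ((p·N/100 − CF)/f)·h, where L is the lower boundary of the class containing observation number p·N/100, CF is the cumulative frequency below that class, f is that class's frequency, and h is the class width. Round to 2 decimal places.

N = 49; target position k = 30/100 · 49 = 14.7.
Cumulative frequencies: 26, 33, 45, 49.
Observation 14.7 falls in the class 0 – <20.
L = 0, CF = 0, f = 26, h = 20.
P30 = 0 + ((14.7 − 0)/26)·20 = 0 + 11.3077 = 11.3077.

11.31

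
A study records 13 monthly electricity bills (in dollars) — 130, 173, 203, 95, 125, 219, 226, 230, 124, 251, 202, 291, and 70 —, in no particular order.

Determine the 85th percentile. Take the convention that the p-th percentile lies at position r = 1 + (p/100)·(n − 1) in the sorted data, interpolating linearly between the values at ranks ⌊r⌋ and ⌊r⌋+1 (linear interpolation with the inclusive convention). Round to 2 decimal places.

234.20

Sorted: 70, 95, 124, 125, 130, 173, 202, 203, 219, 226, 230, 251, 291.
n = 13.
r = 1 + (85/100)·(13 − 1) = 1 + 10.2 = 11.2.
Rank 11 is 230 and rank 12 is 251.
Interpolate: 230 + 0.2·(251 − 230) = 230 + 0.2·21 = 234.2.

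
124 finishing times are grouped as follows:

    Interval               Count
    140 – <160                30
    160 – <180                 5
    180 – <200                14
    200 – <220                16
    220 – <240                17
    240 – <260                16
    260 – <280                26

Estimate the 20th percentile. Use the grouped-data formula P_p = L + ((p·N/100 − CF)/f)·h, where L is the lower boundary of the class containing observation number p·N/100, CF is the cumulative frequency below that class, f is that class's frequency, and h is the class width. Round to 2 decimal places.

156.53

N = 124; target position k = 20/100 · 124 = 24.8.
Cumulative frequencies: 30, 35, 49, 65, 82, 98, 124.
Observation 24.8 falls in the class 140 – <160.
L = 140, CF = 0, f = 30, h = 20.
P20 = 140 + ((24.8 − 0)/30)·20 = 140 + 16.5333 = 156.533.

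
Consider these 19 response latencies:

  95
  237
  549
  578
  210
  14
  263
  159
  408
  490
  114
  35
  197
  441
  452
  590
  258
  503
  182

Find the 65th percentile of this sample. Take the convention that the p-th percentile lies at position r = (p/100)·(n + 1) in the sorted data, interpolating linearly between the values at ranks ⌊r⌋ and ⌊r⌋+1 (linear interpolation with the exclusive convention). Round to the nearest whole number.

Sorted: 14, 35, 95, 114, 159, 182, 197, 210, 237, 258, 263, 408, 441, 452, 490, 503, 549, 578, 590.
n = 19.
r = (65/100)·(19 + 1) = 13.
r is an integer, so P65 is the value at rank 13: 441.

441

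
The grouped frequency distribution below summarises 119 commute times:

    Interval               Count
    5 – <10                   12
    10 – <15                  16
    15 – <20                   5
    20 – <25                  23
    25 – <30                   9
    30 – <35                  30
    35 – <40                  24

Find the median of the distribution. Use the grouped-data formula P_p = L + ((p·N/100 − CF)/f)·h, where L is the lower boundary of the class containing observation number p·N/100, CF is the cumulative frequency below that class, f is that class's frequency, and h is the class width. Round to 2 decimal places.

26.94

N = 119; target position k = 50/100 · 119 = 59.5.
Cumulative frequencies: 12, 28, 33, 56, 65, 95, 119.
Observation 59.5 falls in the class 25 – <30.
L = 25, CF = 56, f = 9, h = 5.
P50 = 25 + ((59.5 − 56)/9)·5 = 25 + 1.94444 = 26.9444.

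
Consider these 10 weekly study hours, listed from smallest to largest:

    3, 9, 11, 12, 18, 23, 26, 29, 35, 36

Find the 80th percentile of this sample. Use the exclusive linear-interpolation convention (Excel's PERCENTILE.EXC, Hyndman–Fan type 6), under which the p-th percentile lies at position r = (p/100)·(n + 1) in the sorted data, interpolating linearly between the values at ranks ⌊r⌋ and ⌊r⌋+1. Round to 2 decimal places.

n = 10.
r = (80/100)·(10 + 1) = 8.8.
Rank 8 is 29 and rank 9 is 35.
Interpolate: 29 + 0.8·(35 − 29) = 29 + 0.8·6 = 33.8.

33.80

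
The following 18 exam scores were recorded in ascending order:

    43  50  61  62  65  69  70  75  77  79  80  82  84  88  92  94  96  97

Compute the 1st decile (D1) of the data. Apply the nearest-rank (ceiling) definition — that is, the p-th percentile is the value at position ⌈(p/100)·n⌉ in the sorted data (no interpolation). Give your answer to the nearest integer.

n = 18.
Position = ⌈10/100 · 18⌉ = ⌈1.8⌉ = 2.
The value at rank 2 is 50.

50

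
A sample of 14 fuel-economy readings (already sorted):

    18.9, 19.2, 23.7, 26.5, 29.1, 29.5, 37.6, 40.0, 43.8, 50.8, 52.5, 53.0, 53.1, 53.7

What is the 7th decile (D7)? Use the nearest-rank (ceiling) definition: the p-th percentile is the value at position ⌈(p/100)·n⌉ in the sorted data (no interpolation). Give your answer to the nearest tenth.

n = 14.
Position = ⌈70/100 · 14⌉ = ⌈9.8⌉ = 10.
The value at rank 10 is 50.8.

50.8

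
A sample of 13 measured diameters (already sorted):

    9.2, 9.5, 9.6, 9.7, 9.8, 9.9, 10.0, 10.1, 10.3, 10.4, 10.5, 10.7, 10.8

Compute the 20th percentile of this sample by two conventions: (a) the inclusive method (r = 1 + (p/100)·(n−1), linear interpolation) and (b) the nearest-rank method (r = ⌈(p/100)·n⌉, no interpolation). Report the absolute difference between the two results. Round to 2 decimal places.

n = 13.
(a) r = 3.4; between ranks 3 (9.6) and 4 (9.7): 9.64.
(b) the nearest-rank method: rank 3 → 9.6.
|9.64 − 9.6| = 0.04.

0.04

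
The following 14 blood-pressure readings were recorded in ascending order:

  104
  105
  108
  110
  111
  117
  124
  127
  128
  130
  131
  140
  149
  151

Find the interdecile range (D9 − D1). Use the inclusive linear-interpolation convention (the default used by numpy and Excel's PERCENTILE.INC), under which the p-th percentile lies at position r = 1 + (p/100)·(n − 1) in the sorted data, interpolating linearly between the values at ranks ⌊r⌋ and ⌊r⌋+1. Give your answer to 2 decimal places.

n = 14.
P10: r = 2.3; ranks 2–3 are 105, 108; interpolating gives 105.9.
P90: r = 12.7; ranks 12–13 are 140, 149; interpolating gives 146.3.
Difference: 146.3 − 105.9 = 40.4.

40.40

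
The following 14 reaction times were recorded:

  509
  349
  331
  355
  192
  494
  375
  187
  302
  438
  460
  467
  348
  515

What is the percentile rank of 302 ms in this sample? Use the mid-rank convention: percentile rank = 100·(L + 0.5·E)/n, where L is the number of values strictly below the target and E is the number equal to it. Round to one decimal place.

Sorted: 187, 192, 302, 331, 348, 349, 355, 375, 438, 460, 467, 494, 509, 515.
Count below 302: L = 2; count equal: E = 1; n = 14.
Percentile rank = 100·(2 + 0.5·1)/14 = 100·2.5/14 = 17.86.

17.9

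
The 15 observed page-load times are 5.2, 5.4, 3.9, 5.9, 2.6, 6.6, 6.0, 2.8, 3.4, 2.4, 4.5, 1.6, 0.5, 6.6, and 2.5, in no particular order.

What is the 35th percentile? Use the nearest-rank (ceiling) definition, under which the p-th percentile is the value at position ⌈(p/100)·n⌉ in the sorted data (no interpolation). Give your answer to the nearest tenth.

2.8

Sorted: 0.5, 1.6, 2.4, 2.5, 2.6, 2.8, 3.4, 3.9, 4.5, 5.2, 5.4, 5.9, 6.0, 6.6, 6.6.
n = 15.
Position = ⌈35/100 · 15⌉ = ⌈5.25⌉ = 6.
The value at rank 6 is 2.8.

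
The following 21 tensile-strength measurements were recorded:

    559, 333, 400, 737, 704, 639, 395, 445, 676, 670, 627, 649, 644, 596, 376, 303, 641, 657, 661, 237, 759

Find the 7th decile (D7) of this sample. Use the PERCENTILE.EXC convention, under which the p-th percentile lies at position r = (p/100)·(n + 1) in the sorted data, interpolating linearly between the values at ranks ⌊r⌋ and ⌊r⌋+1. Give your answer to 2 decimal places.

658.60

Sorted: 237, 303, 333, 376, 395, 400, 445, 559, 596, 627, 639, 641, 644, 649, 657, 661, 670, 676, 704, 737, 759.
n = 21.
r = (70/100)·(21 + 1) = 15.4.
Rank 15 is 657 and rank 16 is 661.
Interpolate: 657 + 0.4·(661 − 657) = 657 + 0.4·4 = 658.6.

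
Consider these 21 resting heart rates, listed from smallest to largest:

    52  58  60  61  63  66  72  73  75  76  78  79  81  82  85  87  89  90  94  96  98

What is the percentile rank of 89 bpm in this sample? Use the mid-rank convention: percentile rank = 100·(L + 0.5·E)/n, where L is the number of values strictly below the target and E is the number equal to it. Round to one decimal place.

78.6

Count below 89: L = 16; count equal: E = 1; n = 21.
Percentile rank = 100·(16 + 0.5·1)/21 = 100·16.5/21 = 78.57.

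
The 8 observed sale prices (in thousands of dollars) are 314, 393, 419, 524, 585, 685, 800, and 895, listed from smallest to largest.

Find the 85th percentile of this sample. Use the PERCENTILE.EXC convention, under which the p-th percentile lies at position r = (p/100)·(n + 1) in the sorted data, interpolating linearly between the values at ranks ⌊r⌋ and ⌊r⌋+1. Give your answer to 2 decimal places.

861.75

n = 8.
r = (85/100)·(8 + 1) = 7.65.
Rank 7 is 800 and rank 8 is 895.
Interpolate: 800 + 0.65·(895 − 800) = 800 + 0.65·95 = 861.75.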